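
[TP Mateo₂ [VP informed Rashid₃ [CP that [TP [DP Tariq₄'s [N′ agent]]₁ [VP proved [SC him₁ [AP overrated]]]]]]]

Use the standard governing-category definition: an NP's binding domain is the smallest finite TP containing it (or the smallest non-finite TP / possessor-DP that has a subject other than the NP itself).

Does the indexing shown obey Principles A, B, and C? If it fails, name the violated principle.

Principle B

The two coindexed NPs are *[Tariq₄'s agent]₁* and *him₁*.
*him₁* is a pronoun. Its binding domain is the embedded TP, whose subject is [Tariq₄'s agent]₁.
*[Tariq₄'s agent]₁* c-commands it within that domain and carries the same index.
The pronoun is locally bound → Principle B violation.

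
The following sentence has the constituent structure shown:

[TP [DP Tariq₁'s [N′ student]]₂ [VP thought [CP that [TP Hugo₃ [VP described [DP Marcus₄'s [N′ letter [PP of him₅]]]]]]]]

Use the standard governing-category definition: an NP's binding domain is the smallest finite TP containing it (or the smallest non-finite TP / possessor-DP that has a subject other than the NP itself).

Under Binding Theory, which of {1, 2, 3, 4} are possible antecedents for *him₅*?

{1, 2, 3}

*him* is a pronoun, so Principle B applies: it must be free in its binding domain.
Binding domain of *him₅*: the possessed DP, whose subject is Marcus₄.
*Tariq₁* and the pronoun do not c-command one another → neither Principle B nor Principle C is at stake; coindexation permitted.
*[Tariq₁'s student]₂* c-commands the pronoun but from outside its binding domain, and is not c-commanded by it → coindexation permitted.
*Hugo₃* c-commands the pronoun but from outside its binding domain, and is not c-commanded by it → coindexation permitted.
*Marcus₄* c-commands the pronoun within its binding domain → coindexation would violate Principle B.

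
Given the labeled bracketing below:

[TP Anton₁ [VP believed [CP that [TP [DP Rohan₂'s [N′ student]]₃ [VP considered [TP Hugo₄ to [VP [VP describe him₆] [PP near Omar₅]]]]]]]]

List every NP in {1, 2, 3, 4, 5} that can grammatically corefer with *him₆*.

*him* is a pronoun, so Principle B applies: it must be free in its binding domain.
Binding domain of *him₆*: the embedded TP, whose subject is Hugo₄.
*Anton₁* c-commands the pronoun but from outside its binding domain, and is not c-commanded by it → coindexation permitted.
*Rohan₂* and the pronoun do not c-command one another → neither Principle B nor Principle C is at stake; coindexation permitted.
*[Rohan₂'s student]₃* c-commands the pronoun but from outside its binding domain, and is not c-commanded by it → coindexation permitted.
*Hugo₄* c-commands the pronoun within its binding domain → coindexation would violate Principle B.
*Omar₅* and the pronoun do not c-command one another → neither Principle B nor Principle C is at stake; coindexation permitted.

{1, 2, 3, 5}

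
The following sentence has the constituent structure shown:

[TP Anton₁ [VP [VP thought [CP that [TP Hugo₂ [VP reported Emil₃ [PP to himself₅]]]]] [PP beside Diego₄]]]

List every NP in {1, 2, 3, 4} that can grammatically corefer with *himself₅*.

*himself* is an anaphor, so Principle A applies: it must be bound in its binding domain.
Binding domain of *himself₅*: the embedded TP, whose subject is Hugo₂.
*Anton₁* c-commands the anaphor but is outside its binding domain → cannot satisfy Principle A.
*Hugo₂* c-commands the anaphor within its binding domain → licit binder.
*Emil₃* c-commands the anaphor within its binding domain → licit binder.
*Diego₄* does not c-command the anaphor → cannot bind it.

{2, 3}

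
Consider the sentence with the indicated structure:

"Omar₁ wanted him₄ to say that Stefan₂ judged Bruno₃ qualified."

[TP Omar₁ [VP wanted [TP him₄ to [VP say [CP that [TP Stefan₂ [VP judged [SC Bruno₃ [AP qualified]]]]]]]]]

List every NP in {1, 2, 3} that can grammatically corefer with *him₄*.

none

*him* is a pronoun, so Principle B applies: it must be free in its binding domain.
Binding domain of *him₄*: the matrix TP, whose subject is Omar₁.
*Omar₁* c-commands the pronoun within its binding domain → coindexation would violate Principle B.
*Stefan₂*: the pronoun c-commands this R-expression → coindexation would violate Principle C on *Stefan₂*.
*Bruno₃*: the pronoun c-commands this R-expression → coindexation would violate Principle C on *Bruno₃*.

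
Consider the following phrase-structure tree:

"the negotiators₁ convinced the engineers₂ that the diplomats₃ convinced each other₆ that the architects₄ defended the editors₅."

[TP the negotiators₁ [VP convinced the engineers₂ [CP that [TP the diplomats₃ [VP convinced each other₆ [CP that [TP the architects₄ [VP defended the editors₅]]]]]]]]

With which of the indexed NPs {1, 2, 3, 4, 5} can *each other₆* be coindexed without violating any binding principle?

{3}

*each other* is an anaphor, so Principle A applies: it must be bound in its binding domain.
Binding domain of *each other₆*: the embedded TP, whose subject is the diplomats₃.
*the negotiators₁* c-commands the anaphor but is outside its binding domain → cannot satisfy Principle A.
*the engineers₂* c-commands the anaphor but is outside its binding domain → cannot satisfy Principle A.
*the diplomats₃* c-commands the anaphor within its binding domain → licit binder.
*the architects₄* does not c-command the anaphor → cannot bind it.
*the editors₅* does not c-command the anaphor → cannot bind it.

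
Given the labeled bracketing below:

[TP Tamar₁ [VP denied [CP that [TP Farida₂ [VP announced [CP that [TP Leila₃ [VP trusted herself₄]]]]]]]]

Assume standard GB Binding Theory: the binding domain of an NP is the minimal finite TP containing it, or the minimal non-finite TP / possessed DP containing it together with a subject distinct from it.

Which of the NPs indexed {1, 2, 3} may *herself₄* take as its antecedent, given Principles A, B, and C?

*herself* is an anaphor, so Principle A applies: it must be bound in its binding domain.
Binding domain of *herself₄*: the embedded TP, whose subject is Leila₃.
*Tamar₁* c-commands the anaphor but is outside its binding domain → cannot satisfy Principle A.
*Farida₂* c-commands the anaphor but is outside its binding domain → cannot satisfy Principle A.
*Leila₃* c-commands the anaphor within its binding domain → licit binder.

{3}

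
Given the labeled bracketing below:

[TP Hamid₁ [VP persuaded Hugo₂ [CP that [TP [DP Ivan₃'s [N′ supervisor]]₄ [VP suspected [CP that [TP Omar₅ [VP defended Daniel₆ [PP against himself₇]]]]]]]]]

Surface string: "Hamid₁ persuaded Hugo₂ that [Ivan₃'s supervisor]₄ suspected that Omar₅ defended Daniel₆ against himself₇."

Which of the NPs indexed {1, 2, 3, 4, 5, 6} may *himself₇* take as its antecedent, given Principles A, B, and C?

*himself* is an anaphor, so Principle A applies: it must be bound in its binding domain.
Binding domain of *himself₇*: the embedded TP, whose subject is Omar₅.
*Hamid₁* c-commands the anaphor but is outside its binding domain → cannot satisfy Principle A.
*Hugo₂* c-commands the anaphor but is outside its binding domain → cannot satisfy Principle A.
*Ivan₃* does not c-command the anaphor → cannot bind it.
*[Ivan₃'s supervisor]₄* c-commands the anaphor but is outside its binding domain → cannot satisfy Principle A.
*Omar₅* c-commands the anaphor within its binding domain → licit binder.
*Daniel₆* c-commands the anaphor within its binding domain → licit binder.

{5, 6}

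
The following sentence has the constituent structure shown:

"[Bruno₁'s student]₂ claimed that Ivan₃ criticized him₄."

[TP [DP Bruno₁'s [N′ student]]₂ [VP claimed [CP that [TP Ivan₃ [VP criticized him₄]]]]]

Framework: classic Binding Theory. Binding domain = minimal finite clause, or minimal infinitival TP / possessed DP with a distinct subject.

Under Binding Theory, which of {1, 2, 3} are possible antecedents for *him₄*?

{1, 2}

*him* is a pronoun, so Principle B applies: it must be free in its binding domain.
Binding domain of *him₄*: the embedded TP, whose subject is Ivan₃.
*Bruno₁* and the pronoun do not c-command one another → neither Principle B nor Principle C is at stake; coindexation permitted.
*[Bruno₁'s student]₂* c-commands the pronoun but from outside its binding domain, and is not c-commanded by it → coindexation permitted.
*Ivan₃* c-commands the pronoun within its binding domain → coindexation would violate Principle B.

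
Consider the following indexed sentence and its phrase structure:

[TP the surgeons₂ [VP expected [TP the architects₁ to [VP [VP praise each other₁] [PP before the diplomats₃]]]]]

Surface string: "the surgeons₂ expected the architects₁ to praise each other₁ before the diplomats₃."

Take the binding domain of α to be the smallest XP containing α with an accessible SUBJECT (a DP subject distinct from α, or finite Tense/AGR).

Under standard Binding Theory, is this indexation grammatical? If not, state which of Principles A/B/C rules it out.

grammatical

The two coindexed NPs are *the architects₁* and *each other₁*.
*each other₁* is an anaphor; its binding domain is the embedded TP, whose subject is the architects₁. *the architects₁* c-commands it within that domain and shares its index, so Principle A is satisfied.
*the architects₁* is an R-expression; *each other₁* does not c-command it, and no other NP shares its index, so Principle C is satisfied.
All principles are respected.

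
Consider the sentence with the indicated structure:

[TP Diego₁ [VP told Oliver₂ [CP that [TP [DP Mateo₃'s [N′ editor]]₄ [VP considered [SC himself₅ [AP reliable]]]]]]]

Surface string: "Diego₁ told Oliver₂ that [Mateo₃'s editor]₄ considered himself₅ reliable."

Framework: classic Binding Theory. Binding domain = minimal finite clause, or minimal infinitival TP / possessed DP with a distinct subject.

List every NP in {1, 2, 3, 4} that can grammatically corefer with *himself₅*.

*himself* is an anaphor, so Principle A applies: it must be bound in its binding domain.
Binding domain of *himself₅*: the embedded TP, whose subject is [Mateo₃'s editor]₄.
*Diego₁* c-commands the anaphor but is outside its binding domain → cannot satisfy Principle A.
*Oliver₂* c-commands the anaphor but is outside its binding domain → cannot satisfy Principle A.
*Mateo₃* does not c-command the anaphor → cannot bind it.
*[Mateo₃'s editor]₄* c-commands the anaphor within its binding domain → licit binder.

{4}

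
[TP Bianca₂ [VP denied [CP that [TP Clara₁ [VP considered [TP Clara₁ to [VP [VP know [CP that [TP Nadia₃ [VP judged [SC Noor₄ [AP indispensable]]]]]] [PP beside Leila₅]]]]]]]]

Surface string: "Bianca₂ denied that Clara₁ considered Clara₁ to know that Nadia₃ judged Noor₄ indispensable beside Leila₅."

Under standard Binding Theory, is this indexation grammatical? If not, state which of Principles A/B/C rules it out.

Principle C

The two coindexed NPs are *Clara₁* (the higher occurrence) and *Clara₁* (the lower occurrence).
*Clara₁* (the lower occurrence) is an R-expression. Principle C requires it to be free everywhere.
*Clara₁* (the higher occurrence) c-commands it and carries the same index.
The R-expression is bound → Principle C violation.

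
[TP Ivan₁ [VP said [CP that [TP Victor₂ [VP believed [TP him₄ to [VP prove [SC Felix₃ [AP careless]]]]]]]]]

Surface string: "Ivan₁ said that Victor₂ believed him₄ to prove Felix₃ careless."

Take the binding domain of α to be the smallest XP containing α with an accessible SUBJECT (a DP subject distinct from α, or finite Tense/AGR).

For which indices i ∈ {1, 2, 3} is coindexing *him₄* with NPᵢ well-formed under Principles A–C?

{1}

*him* is a pronoun, so Principle B applies: it must be free in its binding domain.
Binding domain of *him₄*: the embedded TP, whose subject is Victor₂.
*Ivan₁* c-commands the pronoun but from outside its binding domain, and is not c-commanded by it → coindexation permitted.
*Victor₂* c-commands the pronoun within its binding domain → coindexation would violate Principle B.
*Felix₃*: the pronoun c-commands this R-expression → coindexation would violate Principle C on *Felix₃*.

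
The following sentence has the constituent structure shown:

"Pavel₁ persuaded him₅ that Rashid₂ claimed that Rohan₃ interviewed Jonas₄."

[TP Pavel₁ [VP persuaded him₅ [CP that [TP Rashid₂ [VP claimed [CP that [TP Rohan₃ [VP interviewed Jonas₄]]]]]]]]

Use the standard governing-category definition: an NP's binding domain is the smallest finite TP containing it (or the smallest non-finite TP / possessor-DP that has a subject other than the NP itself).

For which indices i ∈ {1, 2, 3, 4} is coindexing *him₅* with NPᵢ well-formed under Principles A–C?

none

*him* is a pronoun, so Principle B applies: it must be free in its binding domain.
Binding domain of *him₅*: the matrix TP, whose subject is Pavel₁.
*Pavel₁* c-commands the pronoun within its binding domain → coindexation would violate Principle B.
*Rashid₂*: the pronoun c-commands this R-expression → coindexation would violate Principle C on *Rashid₂*.
*Rohan₃*: the pronoun c-commands this R-expression → coindexation would violate Principle C on *Rohan₃*.
*Jonas₄*: the pronoun c-commands this R-expression → coindexation would violate Principle C on *Jonas₄*.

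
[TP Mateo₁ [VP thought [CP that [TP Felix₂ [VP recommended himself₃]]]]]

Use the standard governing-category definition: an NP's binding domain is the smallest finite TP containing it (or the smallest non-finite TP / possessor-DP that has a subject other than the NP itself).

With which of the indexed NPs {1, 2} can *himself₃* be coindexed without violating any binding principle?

*himself* is an anaphor, so Principle A applies: it must be bound in its binding domain.
Binding domain of *himself₃*: the embedded TP, whose subject is Felix₂.
*Mateo₁* c-commands the anaphor but is outside its binding domain → cannot satisfy Principle A.
*Felix₂* c-commands the anaphor within its binding domain → licit binder.

{2}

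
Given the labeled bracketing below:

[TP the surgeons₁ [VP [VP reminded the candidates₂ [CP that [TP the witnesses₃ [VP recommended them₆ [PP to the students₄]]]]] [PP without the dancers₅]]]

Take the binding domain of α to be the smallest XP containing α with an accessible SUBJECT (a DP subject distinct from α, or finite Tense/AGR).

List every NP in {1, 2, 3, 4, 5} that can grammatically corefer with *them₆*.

*them* is a pronoun, so Principle B applies: it must be free in its binding domain.
Binding domain of *them₆*: the embedded TP, whose subject is the witnesses₃.
*the surgeons₁* c-commands the pronoun but from outside its binding domain, and is not c-commanded by it → coindexation permitted.
*the candidates₂* c-commands the pronoun but from outside its binding domain, and is not c-commanded by it → coindexation permitted.
*the witnesses₃* c-commands the pronoun within its binding domain → coindexation would violate Principle B.
*the students₄*: the pronoun c-commands this R-expression → coindexation would violate Principle C on *the students₄*.
*the dancers₅* and the pronoun do not c-command one another → neither Principle B nor Principle C is at stake; coindexation permitted.

{1, 2, 5}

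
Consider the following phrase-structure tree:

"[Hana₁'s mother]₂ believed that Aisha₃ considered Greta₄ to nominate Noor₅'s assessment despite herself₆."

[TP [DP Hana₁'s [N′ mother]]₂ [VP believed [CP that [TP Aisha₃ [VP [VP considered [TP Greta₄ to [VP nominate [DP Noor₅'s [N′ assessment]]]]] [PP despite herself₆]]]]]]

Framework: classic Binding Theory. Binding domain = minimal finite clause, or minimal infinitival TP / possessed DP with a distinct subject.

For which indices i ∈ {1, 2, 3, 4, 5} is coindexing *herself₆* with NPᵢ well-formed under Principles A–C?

{3}

*herself* is an anaphor, so Principle A applies: it must be bound in its binding domain.
Binding domain of *herself₆*: the embedded TP, whose subject is Aisha₃.
*Hana₁* does not c-command the anaphor → cannot bind it.
*[Hana₁'s mother]₂* c-commands the anaphor but is outside its binding domain → cannot satisfy Principle A.
*Aisha₃* c-commands the anaphor within its binding domain → licit binder.
*Greta₄* does not c-command the anaphor → cannot bind it.
*Noor₅* does not c-command the anaphor → cannot bind it.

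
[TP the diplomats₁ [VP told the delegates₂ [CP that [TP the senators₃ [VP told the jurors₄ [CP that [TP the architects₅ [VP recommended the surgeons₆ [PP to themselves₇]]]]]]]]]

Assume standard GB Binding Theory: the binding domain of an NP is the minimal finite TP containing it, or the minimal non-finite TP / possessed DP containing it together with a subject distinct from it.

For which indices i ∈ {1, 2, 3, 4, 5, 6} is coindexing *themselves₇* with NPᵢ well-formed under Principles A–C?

{5, 6}

*themselves* is an anaphor, so Principle A applies: it must be bound in its binding domain.
Binding domain of *themselves₇*: the embedded TP, whose subject is the architects₅.
*the diplomats₁* c-commands the anaphor but is outside its binding domain → cannot satisfy Principle A.
*the delegates₂* c-commands the anaphor but is outside its binding domain → cannot satisfy Principle A.
*the senators₃* c-commands the anaphor but is outside its binding domain → cannot satisfy Principle A.
*the jurors₄* c-commands the anaphor but is outside its binding domain → cannot satisfy Principle A.
*the architects₅* c-commands the anaphor within its binding domain → licit binder.
*the surgeons₆* c-commands the anaphor within its binding domain → licit binder.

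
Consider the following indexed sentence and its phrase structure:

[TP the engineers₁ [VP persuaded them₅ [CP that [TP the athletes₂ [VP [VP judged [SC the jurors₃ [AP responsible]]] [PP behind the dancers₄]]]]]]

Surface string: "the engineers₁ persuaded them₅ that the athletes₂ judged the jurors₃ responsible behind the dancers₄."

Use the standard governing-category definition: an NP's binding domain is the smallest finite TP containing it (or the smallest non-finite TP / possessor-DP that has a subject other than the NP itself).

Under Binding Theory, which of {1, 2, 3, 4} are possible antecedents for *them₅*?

none

*them* is a pronoun, so Principle B applies: it must be free in its binding domain.
Binding domain of *them₅*: the matrix TP, whose subject is the engineers₁.
*the engineers₁* c-commands the pronoun within its binding domain → coindexation would violate Principle B.
*the athletes₂*: the pronoun c-commands this R-expression → coindexation would violate Principle C on *the athletes₂*.
*the jurors₃*: the pronoun c-commands this R-expression → coindexation would violate Principle C on *the jurors₃*.
*the dancers₄*: the pronoun c-commands this R-expression → coindexation would violate Principle C on *the dancers₄*.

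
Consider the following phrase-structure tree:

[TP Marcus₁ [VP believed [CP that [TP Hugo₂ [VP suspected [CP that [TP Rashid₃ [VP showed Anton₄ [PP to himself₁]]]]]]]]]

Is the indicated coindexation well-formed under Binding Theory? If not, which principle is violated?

Principle A

The two coindexed NPs are *Marcus₁* and *himself₁*.
*himself₁* is an anaphor. Principle A requires it to be bound within its binding domain — the embedded TP, whose subject is Rashid₃.
Within that domain it is c-commanded by *Rashid₃*, *Anton₄*, none of which share its index.
*Marcus₁* does c-command the anaphor, but from outside its binding domain.
The anaphor is unbound in its domain → Principle A violation.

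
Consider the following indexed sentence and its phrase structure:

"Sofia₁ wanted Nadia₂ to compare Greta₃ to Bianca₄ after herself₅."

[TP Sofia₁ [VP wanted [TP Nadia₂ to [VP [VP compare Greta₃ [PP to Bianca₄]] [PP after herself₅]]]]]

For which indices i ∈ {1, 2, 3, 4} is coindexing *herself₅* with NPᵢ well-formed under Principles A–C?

{2}

*herself* is an anaphor, so Principle A applies: it must be bound in its binding domain.
Binding domain of *herself₅*: the embedded TP, whose subject is Nadia₂.
*Sofia₁* c-commands the anaphor but is outside its binding domain → cannot satisfy Principle A.
*Nadia₂* c-commands the anaphor within its binding domain → licit binder.
*Greta₃* does not c-command the anaphor → cannot bind it.
*Bianca₄* does not c-command the anaphor → cannot bind it.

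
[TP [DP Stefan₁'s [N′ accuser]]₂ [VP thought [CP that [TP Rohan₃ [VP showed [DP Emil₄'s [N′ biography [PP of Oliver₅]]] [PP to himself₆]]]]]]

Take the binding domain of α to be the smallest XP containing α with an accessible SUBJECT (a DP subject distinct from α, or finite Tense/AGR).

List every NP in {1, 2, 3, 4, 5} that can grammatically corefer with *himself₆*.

*himself* is an anaphor, so Principle A applies: it must be bound in its binding domain.
Binding domain of *himself₆*: the embedded TP, whose subject is Rohan₃.
*Stefan₁* does not c-command the anaphor → cannot bind it.
*[Stefan₁'s accuser]₂* c-commands the anaphor but is outside its binding domain → cannot satisfy Principle A.
*Rohan₃* c-commands the anaphor within its binding domain → licit binder.
*Emil₄* does not c-command the anaphor → cannot bind it.
*Oliver₅* does not c-command the anaphor → cannot bind it.

{3}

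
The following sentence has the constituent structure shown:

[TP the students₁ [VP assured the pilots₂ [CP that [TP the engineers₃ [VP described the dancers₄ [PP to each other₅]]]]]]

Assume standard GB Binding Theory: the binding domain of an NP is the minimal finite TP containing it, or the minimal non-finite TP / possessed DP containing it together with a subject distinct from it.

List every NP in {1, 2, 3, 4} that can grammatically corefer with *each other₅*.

*each other* is an anaphor, so Principle A applies: it must be bound in its binding domain.
Binding domain of *each other₅*: the embedded TP, whose subject is the engineers₃.
*the students₁* c-commands the anaphor but is outside its binding domain → cannot satisfy Principle A.
*the pilots₂* c-commands the anaphor but is outside its binding domain → cannot satisfy Principle A.
*the engineers₃* c-commands the anaphor within its binding domain → licit binder.
*the dancers₄* c-commands the anaphor within its binding domain → licit binder.

{3, 4}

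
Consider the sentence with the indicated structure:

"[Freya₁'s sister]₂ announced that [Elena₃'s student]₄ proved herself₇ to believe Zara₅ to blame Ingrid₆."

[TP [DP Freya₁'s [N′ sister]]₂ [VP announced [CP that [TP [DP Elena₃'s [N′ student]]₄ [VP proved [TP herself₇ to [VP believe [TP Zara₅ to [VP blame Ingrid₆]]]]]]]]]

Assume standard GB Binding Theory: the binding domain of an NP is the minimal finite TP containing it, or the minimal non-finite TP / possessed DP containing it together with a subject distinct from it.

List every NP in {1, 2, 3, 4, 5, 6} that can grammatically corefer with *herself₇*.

*herself* is an anaphor, so Principle A applies: it must be bound in its binding domain.
Binding domain of *herself₇*: the embedded TP, whose subject is [Elena₃'s student]₄.
*Freya₁* does not c-command the anaphor → cannot bind it.
*[Freya₁'s sister]₂* c-commands the anaphor but is outside its binding domain → cannot satisfy Principle A.
*Elena₃* does not c-command the anaphor → cannot bind it.
*[Elena₃'s student]₄* c-commands the anaphor within its binding domain → licit binder.
*Zara₅* does not c-command the anaphor → cannot bind it.
*Ingrid₆* does not c-command the anaphor → cannot bind it.

{4}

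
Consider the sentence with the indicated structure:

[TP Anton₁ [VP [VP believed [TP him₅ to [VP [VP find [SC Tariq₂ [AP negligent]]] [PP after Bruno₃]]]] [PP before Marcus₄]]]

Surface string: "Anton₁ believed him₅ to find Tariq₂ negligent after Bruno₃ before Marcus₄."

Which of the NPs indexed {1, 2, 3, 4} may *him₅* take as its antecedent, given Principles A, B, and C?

*him* is a pronoun, so Principle B applies: it must be free in its binding domain.
Binding domain of *him₅*: the matrix TP, whose subject is Anton₁.
*Anton₁* c-commands the pronoun within its binding domain → coindexation would violate Principle B.
*Tariq₂*: the pronoun c-commands this R-expression → coindexation would violate Principle C on *Tariq₂*.
*Bruno₃*: the pronoun c-commands this R-expression → coindexation would violate Principle C on *Bruno₃*.
*Marcus₄* and the pronoun do not c-command one another → neither Principle B nor Principle C is at stake; coindexation permitted.

{4}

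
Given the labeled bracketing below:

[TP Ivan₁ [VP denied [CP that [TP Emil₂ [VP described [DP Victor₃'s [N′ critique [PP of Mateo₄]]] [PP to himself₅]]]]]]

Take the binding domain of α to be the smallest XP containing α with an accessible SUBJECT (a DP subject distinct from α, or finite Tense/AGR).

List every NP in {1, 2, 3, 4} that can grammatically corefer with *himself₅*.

*himself* is an anaphor, so Principle A applies: it must be bound in its binding domain.
Binding domain of *himself₅*: the embedded TP, whose subject is Emil₂.
*Ivan₁* c-commands the anaphor but is outside its binding domain → cannot satisfy Principle A.
*Emil₂* c-commands the anaphor within its binding domain → licit binder.
*Victor₃* does not c-command the anaphor → cannot bind it.
*Mateo₄* does not c-command the anaphor → cannot bind it.

{2}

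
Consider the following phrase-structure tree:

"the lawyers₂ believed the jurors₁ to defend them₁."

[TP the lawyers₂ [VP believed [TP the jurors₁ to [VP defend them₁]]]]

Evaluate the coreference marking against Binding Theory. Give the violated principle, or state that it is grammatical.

Principle B

The two coindexed NPs are *the jurors₁* and *them₁*.
*them₁* is a pronoun. Its binding domain is the embedded TP, whose subject is the jurors₁.
*the jurors₁* c-commands it within that domain and carries the same index.
The pronoun is locally bound → Principle B violation.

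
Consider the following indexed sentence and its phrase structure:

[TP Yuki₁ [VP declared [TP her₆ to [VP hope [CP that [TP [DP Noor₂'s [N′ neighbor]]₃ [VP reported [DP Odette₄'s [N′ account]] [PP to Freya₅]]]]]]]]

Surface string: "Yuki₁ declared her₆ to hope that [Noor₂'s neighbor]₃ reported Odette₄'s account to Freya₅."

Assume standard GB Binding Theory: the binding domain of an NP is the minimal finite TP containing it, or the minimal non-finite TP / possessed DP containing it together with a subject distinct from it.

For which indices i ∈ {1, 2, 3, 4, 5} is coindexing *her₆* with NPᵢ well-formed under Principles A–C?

*her* is a pronoun, so Principle B applies: it must be free in its binding domain.
Binding domain of *her₆*: the matrix TP, whose subject is Yuki₁.
*Yuki₁* c-commands the pronoun within its binding domain → coindexation would violate Principle B.
*Noor₂*: the pronoun c-commands this R-expression → coindexation would violate Principle C on *Noor₂*.
*[Noor₂'s neighbor]₃*: the pronoun c-commands this R-expression → coindexation would violate Principle C on *[Noor₂'s neighbor]₃*.
*Odette₄*: the pronoun c-commands this R-expression → coindexation would violate Principle C on *Odette₄*.
*Freya₅*: the pronoun c-commands this R-expression → coindexation would violate Principle C on *Freya₅*.

none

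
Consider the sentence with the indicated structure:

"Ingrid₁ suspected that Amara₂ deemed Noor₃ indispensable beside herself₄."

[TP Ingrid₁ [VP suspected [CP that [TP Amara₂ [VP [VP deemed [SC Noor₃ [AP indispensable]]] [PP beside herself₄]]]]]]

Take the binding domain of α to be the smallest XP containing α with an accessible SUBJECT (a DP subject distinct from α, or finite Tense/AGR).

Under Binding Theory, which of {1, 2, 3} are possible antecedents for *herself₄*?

{2}

*herself* is an anaphor, so Principle A applies: it must be bound in its binding domain.
Binding domain of *herself₄*: the embedded TP, whose subject is Amara₂.
*Ingrid₁* c-commands the anaphor but is outside its binding domain → cannot satisfy Principle A.
*Amara₂* c-commands the anaphor within its binding domain → licit binder.
*Noor₃* does not c-command the anaphor → cannot bind it.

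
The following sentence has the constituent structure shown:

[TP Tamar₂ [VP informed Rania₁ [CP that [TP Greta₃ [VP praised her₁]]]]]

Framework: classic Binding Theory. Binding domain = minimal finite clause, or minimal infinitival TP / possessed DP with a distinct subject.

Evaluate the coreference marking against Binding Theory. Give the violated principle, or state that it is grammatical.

The two coindexed NPs are *Rania₁* and *her₁*.
*her₁* is a pronoun; its binding domain is the embedded TP, whose subject is Greta₃. Within that domain it is c-commanded only by *Greta₃*, which carries a different index — the pronoun is free locally, so Principle B holds.
*Rania₁* is an R-expression; *her₁* does not c-command it, and no other NP shares its index, so Principle C is satisfied.
All principles are respected.

grammatical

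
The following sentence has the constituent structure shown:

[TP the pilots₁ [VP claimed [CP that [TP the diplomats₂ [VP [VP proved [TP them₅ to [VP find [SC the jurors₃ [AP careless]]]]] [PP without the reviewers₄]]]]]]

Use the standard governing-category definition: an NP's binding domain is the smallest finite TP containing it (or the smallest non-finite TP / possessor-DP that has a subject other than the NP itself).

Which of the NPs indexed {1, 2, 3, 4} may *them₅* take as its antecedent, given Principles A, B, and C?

{1, 4}

*them* is a pronoun, so Principle B applies: it must be free in its binding domain.
Binding domain of *them₅*: the embedded TP, whose subject is the diplomats₂.
*the pilots₁* c-commands the pronoun but from outside its binding domain, and is not c-commanded by it → coindexation permitted.
*the diplomats₂* c-commands the pronoun within its binding domain → coindexation would violate Principle B.
*the jurors₃*: the pronoun c-commands this R-expression → coindexation would violate Principle C on *the jurors₃*.
*the reviewers₄* and the pronoun do not c-command one another → neither Principle B nor Principle C is at stake; coindexation permitted.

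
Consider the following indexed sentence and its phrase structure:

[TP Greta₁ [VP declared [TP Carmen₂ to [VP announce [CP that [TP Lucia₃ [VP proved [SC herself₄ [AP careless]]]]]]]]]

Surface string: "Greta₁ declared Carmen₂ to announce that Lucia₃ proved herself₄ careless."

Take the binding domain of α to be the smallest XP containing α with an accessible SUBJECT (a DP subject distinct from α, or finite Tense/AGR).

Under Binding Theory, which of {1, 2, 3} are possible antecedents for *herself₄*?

*herself* is an anaphor, so Principle A applies: it must be bound in its binding domain.
Binding domain of *herself₄*: the embedded TP, whose subject is Lucia₃.
*Greta₁* c-commands the anaphor but is outside its binding domain → cannot satisfy Principle A.
*Carmen₂* c-commands the anaphor but is outside its binding domain → cannot satisfy Principle A.
*Lucia₃* c-commands the anaphor within its binding domain → licit binder.

{3}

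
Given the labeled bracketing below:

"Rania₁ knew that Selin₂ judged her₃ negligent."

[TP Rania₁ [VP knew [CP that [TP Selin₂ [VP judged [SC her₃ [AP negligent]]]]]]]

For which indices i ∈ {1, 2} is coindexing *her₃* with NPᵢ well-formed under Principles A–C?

{1}

*her* is a pronoun, so Principle B applies: it must be free in its binding domain.
Binding domain of *her₃*: the embedded TP, whose subject is Selin₂.
*Rania₁* c-commands the pronoun but from outside its binding domain, and is not c-commanded by it → coindexation permitted.
*Selin₂* c-commands the pronoun within its binding domain → coindexation would violate Principle B.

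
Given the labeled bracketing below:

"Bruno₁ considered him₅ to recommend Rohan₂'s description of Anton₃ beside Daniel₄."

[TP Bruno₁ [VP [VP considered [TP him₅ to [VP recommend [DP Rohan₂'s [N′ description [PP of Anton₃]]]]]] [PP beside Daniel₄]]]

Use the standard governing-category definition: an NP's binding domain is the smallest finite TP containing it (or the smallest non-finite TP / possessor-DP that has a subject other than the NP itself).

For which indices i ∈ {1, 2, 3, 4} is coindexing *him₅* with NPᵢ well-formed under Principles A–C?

*him* is a pronoun, so Principle B applies: it must be free in its binding domain.
Binding domain of *him₅*: the matrix TP, whose subject is Bruno₁.
*Bruno₁* c-commands the pronoun within its binding domain → coindexation would violate Principle B.
*Rohan₂*: the pronoun c-commands this R-expression → coindexation would violate Principle C on *Rohan₂*.
*Anton₃*: the pronoun c-commands this R-expression → coindexation would violate Principle C on *Anton₃*.
*Daniel₄* and the pronoun do not c-command one another → neither Principle B nor Principle C is at stake; coindexation permitted.

{4}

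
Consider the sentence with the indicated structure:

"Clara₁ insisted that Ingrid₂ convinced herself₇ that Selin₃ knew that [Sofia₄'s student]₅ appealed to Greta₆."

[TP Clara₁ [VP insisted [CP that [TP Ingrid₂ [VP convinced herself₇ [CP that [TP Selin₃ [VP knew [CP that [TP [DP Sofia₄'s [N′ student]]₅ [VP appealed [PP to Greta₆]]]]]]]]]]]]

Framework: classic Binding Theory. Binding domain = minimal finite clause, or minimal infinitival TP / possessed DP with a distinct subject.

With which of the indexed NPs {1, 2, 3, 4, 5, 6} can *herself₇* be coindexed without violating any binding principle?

{2}

*herself* is an anaphor, so Principle A applies: it must be bound in its binding domain.
Binding domain of *herself₇*: the embedded TP, whose subject is Ingrid₂.
*Clara₁* c-commands the anaphor but is outside its binding domain → cannot satisfy Principle A.
*Ingrid₂* c-commands the anaphor within its binding domain → licit binder.
*Selin₃* does not c-command the anaphor → cannot bind it.
*Sofia₄* does not c-command the anaphor → cannot bind it.
*[Sofia₄'s student]₅* does not c-command the anaphor → cannot bind it.
*Greta₆* does not c-command the anaphor → cannot bind it.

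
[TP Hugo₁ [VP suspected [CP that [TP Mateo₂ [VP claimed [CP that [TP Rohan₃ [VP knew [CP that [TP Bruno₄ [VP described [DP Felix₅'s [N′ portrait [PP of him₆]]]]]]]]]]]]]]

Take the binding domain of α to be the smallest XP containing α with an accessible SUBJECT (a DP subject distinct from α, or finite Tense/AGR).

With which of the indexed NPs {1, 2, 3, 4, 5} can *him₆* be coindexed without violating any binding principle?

*him* is a pronoun, so Principle B applies: it must be free in its binding domain.
Binding domain of *him₆*: the possessed DP, whose subject is Felix₅.
*Hugo₁* c-commands the pronoun but from outside its binding domain, and is not c-commanded by it → coindexation permitted.
*Mateo₂* c-commands the pronoun but from outside its binding domain, and is not c-commanded by it → coindexation permitted.
*Rohan₃* c-commands the pronoun but from outside its binding domain, and is not c-commanded by it → coindexation permitted.
*Bruno₄* c-commands the pronoun but from outside its binding domain, and is not c-commanded by it → coindexation permitted.
*Felix₅* c-commands the pronoun within its binding domain → coindexation would violate Principle B.

{1, 2, 3, 4}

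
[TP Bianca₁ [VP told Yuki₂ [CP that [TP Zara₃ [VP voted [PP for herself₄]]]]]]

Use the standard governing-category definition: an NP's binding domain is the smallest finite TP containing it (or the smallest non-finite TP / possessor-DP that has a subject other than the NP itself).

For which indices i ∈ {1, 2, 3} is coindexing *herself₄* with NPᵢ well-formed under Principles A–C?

*herself* is an anaphor, so Principle A applies: it must be bound in its binding domain.
Binding domain of *herself₄*: the embedded TP, whose subject is Zara₃.
*Bianca₁* c-commands the anaphor but is outside its binding domain → cannot satisfy Principle A.
*Yuki₂* c-commands the anaphor but is outside its binding domain → cannot satisfy Principle A.
*Zara₃* c-commands the anaphor within its binding domain → licit binder.

{3}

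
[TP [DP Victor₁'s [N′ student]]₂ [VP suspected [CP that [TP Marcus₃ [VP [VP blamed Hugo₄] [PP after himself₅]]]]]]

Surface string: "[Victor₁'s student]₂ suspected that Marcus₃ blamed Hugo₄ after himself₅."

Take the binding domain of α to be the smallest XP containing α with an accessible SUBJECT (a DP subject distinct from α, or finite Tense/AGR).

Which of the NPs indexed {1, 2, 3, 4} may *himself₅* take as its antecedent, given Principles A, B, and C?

*himself* is an anaphor, so Principle A applies: it must be bound in its binding domain.
Binding domain of *himself₅*: the embedded TP, whose subject is Marcus₃.
*Victor₁* does not c-command the anaphor → cannot bind it.
*[Victor₁'s student]₂* c-commands the anaphor but is outside its binding domain → cannot satisfy Principle A.
*Marcus₃* c-commands the anaphor within its binding domain → licit binder.
*Hugo₄* does not c-command the anaphor → cannot bind it.

{3}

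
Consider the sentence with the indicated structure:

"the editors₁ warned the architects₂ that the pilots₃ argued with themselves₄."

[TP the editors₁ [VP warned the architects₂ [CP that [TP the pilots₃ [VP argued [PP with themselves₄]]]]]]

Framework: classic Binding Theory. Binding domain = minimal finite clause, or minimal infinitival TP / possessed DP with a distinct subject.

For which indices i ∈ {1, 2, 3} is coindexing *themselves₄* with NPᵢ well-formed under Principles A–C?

{3}

*themselves* is an anaphor, so Principle A applies: it must be bound in its binding domain.
Binding domain of *themselves₄*: the embedded TP, whose subject is the pilots₃.
*the editors₁* c-commands the anaphor but is outside its binding domain → cannot satisfy Principle A.
*the architects₂* c-commands the anaphor but is outside its binding domain → cannot satisfy Principle A.
*the pilots₃* c-commands the anaphor within its binding domain → licit binder.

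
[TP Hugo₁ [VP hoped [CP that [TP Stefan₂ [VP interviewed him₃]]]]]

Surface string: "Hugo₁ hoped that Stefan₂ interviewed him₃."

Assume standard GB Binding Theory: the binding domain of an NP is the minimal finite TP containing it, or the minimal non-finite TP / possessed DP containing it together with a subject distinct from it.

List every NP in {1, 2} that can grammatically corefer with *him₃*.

{1}

*him* is a pronoun, so Principle B applies: it must be free in its binding domain.
Binding domain of *him₃*: the embedded TP, whose subject is Stefan₂.
*Hugo₁* c-commands the pronoun but from outside its binding domain, and is not c-commanded by it → coindexation permitted.
*Stefan₂* c-commands the pronoun within its binding domain → coindexation would violate Principle B.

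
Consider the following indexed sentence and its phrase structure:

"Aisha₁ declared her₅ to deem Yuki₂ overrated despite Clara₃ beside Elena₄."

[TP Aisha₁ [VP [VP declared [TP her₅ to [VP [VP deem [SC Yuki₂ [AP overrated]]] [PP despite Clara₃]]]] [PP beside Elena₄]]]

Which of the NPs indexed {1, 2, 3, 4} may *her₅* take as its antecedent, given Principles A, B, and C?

*her* is a pronoun, so Principle B applies: it must be free in its binding domain.
Binding domain of *her₅*: the matrix TP, whose subject is Aisha₁.
*Aisha₁* c-commands the pronoun within its binding domain → coindexation would violate Principle B.
*Yuki₂*: the pronoun c-commands this R-expression → coindexation would violate Principle C on *Yuki₂*.
*Clara₃*: the pronoun c-commands this R-expression → coindexation would violate Principle C on *Clara₃*.
*Elena₄* and the pronoun do not c-command one another → neither Principle B nor Principle C is at stake; coindexation permitted.

{4}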